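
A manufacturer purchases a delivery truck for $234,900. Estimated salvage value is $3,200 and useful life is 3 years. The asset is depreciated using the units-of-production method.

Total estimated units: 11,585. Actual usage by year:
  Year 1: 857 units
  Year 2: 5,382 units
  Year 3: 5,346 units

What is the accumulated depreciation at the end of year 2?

$124,780

Depreciable base = $234,900 − $3,200 = $231,700.
Rate = $231,700 / 11,585 units = $20 per unit.
Year 1: 857 × $20 = $17,140. Book value $217,760.
Year 2: 5,382 × $20 = $107,640. Book value $110,120.
Accumulated through year 2 = $234,900 − $110,120 = $124,780.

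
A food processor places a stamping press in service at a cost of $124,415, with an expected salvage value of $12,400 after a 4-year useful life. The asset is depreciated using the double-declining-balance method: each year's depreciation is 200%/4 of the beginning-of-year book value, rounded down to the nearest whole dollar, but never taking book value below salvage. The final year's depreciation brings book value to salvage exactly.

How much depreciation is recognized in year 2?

$31,104

Depreciable base = $124,415 − $12,400 = $112,015.
Year 1: ⌊$124,415 × 200%/4⌋ = $62,207. Book value $62,208.
Year 2: ⌊$62,208 × 200%/4⌋ = $31,104. Book value $31,104.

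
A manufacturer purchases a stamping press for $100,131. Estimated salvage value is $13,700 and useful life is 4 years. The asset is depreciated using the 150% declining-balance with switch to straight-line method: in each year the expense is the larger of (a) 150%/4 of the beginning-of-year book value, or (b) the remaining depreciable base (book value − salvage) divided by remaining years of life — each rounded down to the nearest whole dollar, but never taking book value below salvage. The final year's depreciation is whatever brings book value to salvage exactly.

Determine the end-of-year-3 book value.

$24,447

Depreciable base = $100,131 − $13,700 = $86,431.
Year 1: DB = ⌊$100,131 × 150%/4⌋ = $37,549; SL = ⌊$86,431/4⌋ = $21,607 → take DB $37,549. Book value $62,582.
Year 2: DB = ⌊$62,582 × 150%/4⌋ = $23,468; SL = ⌊$48,882/3⌋ = $16,294 → take DB $23,468. Book value $39,114.
Year 3: DB = ⌊$39,114 × 150%/4⌋ = $14,667; SL = ⌊$25,414/2⌋ = $12,707 → take DB $14,667. Book value $24,447.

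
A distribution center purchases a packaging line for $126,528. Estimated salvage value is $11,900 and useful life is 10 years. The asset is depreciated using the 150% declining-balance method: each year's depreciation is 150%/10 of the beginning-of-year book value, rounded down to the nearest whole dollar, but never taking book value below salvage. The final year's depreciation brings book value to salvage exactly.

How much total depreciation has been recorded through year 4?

$60,478

Depreciable base = $126,528 − $11,900 = $114,628.
Year 1: ⌊$126,528 × 150%/10⌋ = $18,979. Book value $107,549.
Year 2: ⌊$107,549 × 150%/10⌋ = $16,132. Book value $91,417.
Year 3: ⌊$91,417 × 150%/10⌋ = $13,712. Book value $77,705.
Year 4: ⌊$77,705 × 150%/10⌋ = $11,655. Book value $66,050.
Accumulated through year 4 = $126,528 − $66,050 = $60,478.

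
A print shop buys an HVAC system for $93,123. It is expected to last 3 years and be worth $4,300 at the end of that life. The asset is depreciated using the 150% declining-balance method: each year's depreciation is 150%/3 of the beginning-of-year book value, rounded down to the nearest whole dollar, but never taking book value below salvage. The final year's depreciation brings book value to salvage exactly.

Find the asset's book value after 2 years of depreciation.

$23,281

Depreciable base = $93,123 − $4,300 = $88,823.
Year 1: ⌊$93,123 × 150%/3⌋ = $46,561. Book value $46,562.
Year 2: ⌊$46,562 × 150%/3⌋ = $23,281. Book value $23,281.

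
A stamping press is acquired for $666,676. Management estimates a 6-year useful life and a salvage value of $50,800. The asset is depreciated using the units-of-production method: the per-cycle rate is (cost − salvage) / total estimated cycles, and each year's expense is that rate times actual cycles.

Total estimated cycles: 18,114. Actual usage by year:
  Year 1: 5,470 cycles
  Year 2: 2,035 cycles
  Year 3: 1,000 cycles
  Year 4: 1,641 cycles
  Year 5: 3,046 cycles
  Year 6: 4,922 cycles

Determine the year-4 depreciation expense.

$55,794

Depreciable base = $666,676 − $50,800 = $615,876.
Rate = $615,876 / 18,114 cycles = $34 per cycle.
Year 1: 5,470 × $34 = $185,980. Book value $480,696.
Year 2: 2,035 × $34 = $69,190. Book value $411,506.
Year 3: 1,000 × $34 = $34,000. Book value $377,506.
Year 4: 1,641 × $34 = $55,794. Book value $321,712.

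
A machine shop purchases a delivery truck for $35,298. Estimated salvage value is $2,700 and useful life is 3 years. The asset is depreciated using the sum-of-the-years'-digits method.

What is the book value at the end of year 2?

$8,133

Depreciable base = $35,298 − $2,700 = $32,598.
Sum of the years' digits = 3+2+1 = 6.
Year 1: $32,598 × 3/6 = $16,299. Book value $18,999.
Year 2: $32,598 × 2/6 = $10,866. Book value $8,133.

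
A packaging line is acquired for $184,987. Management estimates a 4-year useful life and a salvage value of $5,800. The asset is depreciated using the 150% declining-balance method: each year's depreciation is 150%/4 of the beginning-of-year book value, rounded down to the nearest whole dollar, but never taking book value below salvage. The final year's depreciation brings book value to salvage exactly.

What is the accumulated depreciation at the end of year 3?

Depreciable base = $184,987 − $5,800 = $179,187.
Year 1: ⌊$184,987 × 150%/4⌋ = $69,370. Book value $115,617.
Year 2: ⌊$115,617 × 150%/4⌋ = $43,356. Book value $72,261.
Year 3: ⌊$72,261 × 150%/4⌋ = $27,097. Book value $45,164.
Accumulated through year 3 = $184,987 − $45,164 = $139,823.

$139,823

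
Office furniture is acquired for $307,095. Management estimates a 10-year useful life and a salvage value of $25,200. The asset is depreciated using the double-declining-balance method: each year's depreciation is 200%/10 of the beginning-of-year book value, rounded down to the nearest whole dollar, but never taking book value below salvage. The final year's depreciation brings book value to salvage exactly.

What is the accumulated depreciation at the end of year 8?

Depreciable base = $307,095 − $25,200 = $281,895.
Year 1: ⌊$307,095 × 200%/10⌋ = $61,419. Book value $245,676.
Year 2: ⌊$245,676 × 200%/10⌋ = $49,135. Book value $196,541.
Year 3: ⌊$196,541 × 200%/10⌋ = $39,308. Book value $157,233.
Year 4: ⌊$157,233 × 200%/10⌋ = $31,446. Book value $125,787.
Year 5: ⌊$125,787 × 200%/10⌋ = $25,157. Book value $100,630.
Year 6: ⌊$100,630 × 200%/10⌋ = $20,126. Book value $80,504.
Year 7: ⌊$80,504 × 200%/10⌋ = $16,100. Book value $64,404.
Year 8: ⌊$64,404 × 200%/10⌋ = $12,880. Book value $51,524.
Accumulated through year 8 = $307,095 − $51,524 = $255,571.

$255,571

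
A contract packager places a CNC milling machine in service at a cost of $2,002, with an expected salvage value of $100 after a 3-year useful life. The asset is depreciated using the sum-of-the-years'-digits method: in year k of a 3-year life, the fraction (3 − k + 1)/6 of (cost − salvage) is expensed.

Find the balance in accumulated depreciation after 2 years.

$1,585

Depreciable base = $2,002 − $100 = $1,902.
Sum of the years' digits = 3+2+1 = 6.
Year 1: $1,902 × 3/6 = $951. Book value $1,051.
Year 2: $1,902 × 2/6 = $634. Book value $417.
Accumulated through year 2 = $2,002 − $417 = $1,585.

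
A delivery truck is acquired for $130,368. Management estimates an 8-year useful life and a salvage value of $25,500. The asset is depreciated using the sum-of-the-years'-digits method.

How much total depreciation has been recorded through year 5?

Depreciable base = $130,368 − $25,500 = $104,868.
Sum of the years' digits = 8+7+6+5+4+3+2+1 = 36.
Year 1: $104,868 × 8/36 = $23,304. Book value $107,064.
Year 2: $104,868 × 7/36 = $20,391. Book value $86,673.
Year 3: $104,868 × 6/36 = $17,478. Book value $69,195.
Year 4: $104,868 × 5/36 = $14,565. Book value $54,630.
Year 5: $104,868 × 4/36 = $11,652. Book value $42,978.
Accumulated through year 5 = $130,368 − $42,978 = $87,390.

$87,390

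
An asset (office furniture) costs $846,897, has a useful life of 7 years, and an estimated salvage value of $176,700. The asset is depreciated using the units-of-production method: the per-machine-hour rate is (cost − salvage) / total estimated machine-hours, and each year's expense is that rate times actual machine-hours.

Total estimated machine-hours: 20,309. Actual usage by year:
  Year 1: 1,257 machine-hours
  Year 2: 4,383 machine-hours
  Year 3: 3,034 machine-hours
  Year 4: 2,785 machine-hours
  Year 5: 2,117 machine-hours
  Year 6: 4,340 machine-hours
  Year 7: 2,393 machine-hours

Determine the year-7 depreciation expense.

$78,969

Depreciable base = $846,897 − $176,700 = $670,197.
Rate = $670,197 / 20,309 machine-hours = $33 per machine-hour.
Year 1: 1,257 × $33 = $41,481. Book value $805,416.
Year 2: 4,383 × $33 = $144,639. Book value $660,777.
Year 3: 3,034 × $33 = $100,122. Book value $560,655.
Year 4: 2,785 × $33 = $91,905. Book value $468,750.
Year 5: 2,117 × $33 = $69,861. Book value $398,889.
Year 6: 4,340 × $33 = $143,220. Book value $255,669.
Year 7: 2,393 × $33 = $78,969. Book value $176,700.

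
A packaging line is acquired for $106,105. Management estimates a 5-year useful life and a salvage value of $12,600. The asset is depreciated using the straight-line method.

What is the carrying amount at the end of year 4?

Depreciable base = $106,105 − $12,600 = $93,505.
Annual expense = $93,505 / 5 = $18,701.
End of year 1: book value $87,404.
End of year 2: book value $68,703.
End of year 3: book value $50,002.
End of year 4: book value $31,301.

$31,301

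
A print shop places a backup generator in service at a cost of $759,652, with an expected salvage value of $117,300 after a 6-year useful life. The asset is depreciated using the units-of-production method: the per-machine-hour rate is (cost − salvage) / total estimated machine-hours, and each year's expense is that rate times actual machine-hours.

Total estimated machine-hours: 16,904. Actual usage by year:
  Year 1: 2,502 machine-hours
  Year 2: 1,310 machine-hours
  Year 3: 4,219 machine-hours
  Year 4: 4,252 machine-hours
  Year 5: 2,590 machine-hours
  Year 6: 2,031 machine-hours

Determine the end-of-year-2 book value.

$614,796

Depreciable base = $759,652 − $117,300 = $642,352.
Rate = $642,352 / 16,904 machine-hours = $38 per machine-hour.
Year 1: 2,502 × $38 = $95,076. Book value $664,576.
Year 2: 1,310 × $38 = $49,780. Book value $614,796.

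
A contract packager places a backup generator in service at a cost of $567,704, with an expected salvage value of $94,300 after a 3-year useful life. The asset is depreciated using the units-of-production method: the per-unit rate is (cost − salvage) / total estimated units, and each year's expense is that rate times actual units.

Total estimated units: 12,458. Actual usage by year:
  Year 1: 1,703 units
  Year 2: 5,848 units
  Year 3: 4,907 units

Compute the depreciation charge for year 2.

$222,224

Depreciable base = $567,704 − $94,300 = $473,404.
Rate = $473,404 / 12,458 units = $38 per unit.
Year 1: 1,703 × $38 = $64,714. Book value $502,990.
Year 2: 5,848 × $38 = $222,224. Book value $280,766.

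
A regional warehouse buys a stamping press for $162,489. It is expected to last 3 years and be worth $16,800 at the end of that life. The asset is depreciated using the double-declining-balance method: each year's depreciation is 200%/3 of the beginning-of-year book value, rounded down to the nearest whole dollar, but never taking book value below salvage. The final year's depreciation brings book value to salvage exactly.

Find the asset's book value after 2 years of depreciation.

Depreciable base = $162,489 − $16,800 = $145,689.
Year 1: ⌊$162,489 × 200%/3⌋ = $108,326. Book value $54,163.
Year 2: ⌊$54,163 × 200%/3⌋ = $36,108. Book value $18,055.

$18,055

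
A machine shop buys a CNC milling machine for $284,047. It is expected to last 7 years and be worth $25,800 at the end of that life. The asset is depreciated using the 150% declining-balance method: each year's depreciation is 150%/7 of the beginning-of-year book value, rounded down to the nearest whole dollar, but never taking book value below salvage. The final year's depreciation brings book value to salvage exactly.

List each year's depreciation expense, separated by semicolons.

Depreciable base = $284,047 − $25,800 = $258,247.
Year 1: ⌊$284,047 × 150%/7⌋ = $60,867. Book value $223,180.
Year 2: ⌊$223,180 × 150%/7⌋ = $47,824. Book value $175,356.
Year 3: ⌊$175,356 × 150%/7⌋ = $37,576. Book value $137,780.
Year 4: ⌊$137,780 × 150%/7⌋ = $29,524. Book value $108,256.
Year 5: ⌊$108,256 × 150%/7⌋ = $23,197. Book value $85,059.
Year 6: ⌊$85,059 × 150%/7⌋ = $18,226. Book value $66,833.
Year 7 (final): $66,833 − $25,800 = $41,033. Book value $25,800.

$60,867; $47,824; $37,576; $29,524; $23,197; $18,226; $41,033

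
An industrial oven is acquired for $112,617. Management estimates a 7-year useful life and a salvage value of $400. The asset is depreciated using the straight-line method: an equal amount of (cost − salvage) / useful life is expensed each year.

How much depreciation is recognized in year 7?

Depreciable base = $112,617 − $400 = $112,217.
Annual expense = $112,217 / 7 = $16,031.

$16,031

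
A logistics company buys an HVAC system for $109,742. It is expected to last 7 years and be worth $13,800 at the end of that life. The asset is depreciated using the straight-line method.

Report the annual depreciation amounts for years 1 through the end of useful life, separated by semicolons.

$13,706; $13,706; $13,706; $13,706; $13,706; $13,706; $13,706

Depreciable base = $109,742 − $13,800 = $95,942.
Annual expense = $95,942 / 7 = $13,706.
End of year 1: book value $96,036.
End of year 2: book value $82,330.
End of year 3: book value $68,624.
End of year 4: book value $54,918.
End of year 5: book value $41,212.
End of year 6: book value $27,506.
End of year 7: book value $13,800.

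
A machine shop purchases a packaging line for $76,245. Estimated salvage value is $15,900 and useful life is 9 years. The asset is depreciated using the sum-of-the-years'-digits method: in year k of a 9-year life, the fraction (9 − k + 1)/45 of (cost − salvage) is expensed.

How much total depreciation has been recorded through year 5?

Depreciable base = $76,245 − $15,900 = $60,345.
Sum of the years' digits = 9+8+7+6+5+4+3+2+1 = 45.
Year 1: $60,345 × 9/45 = $12,069. Book value $64,176.
Year 2: $60,345 × 8/45 = $10,728. Book value $53,448.
Year 3: $60,345 × 7/45 = $9,387. Book value $44,061.
Year 4: $60,345 × 6/45 = $8,046. Book value $36,015.
Year 5: $60,345 × 5/45 = $6,705. Book value $29,310.
Accumulated through year 5 = $76,245 − $29,310 = $46,935.

$46,935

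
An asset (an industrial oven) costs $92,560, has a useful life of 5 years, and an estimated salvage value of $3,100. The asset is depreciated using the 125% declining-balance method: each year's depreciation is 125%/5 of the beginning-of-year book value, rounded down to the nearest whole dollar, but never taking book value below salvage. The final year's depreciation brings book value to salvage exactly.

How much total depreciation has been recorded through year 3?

$53,511

Depreciable base = $92,560 − $3,100 = $89,460.
Year 1: ⌊$92,560 × 125%/5⌋ = $23,140. Book value $69,420.
Year 2: ⌊$69,420 × 125%/5⌋ = $17,355. Book value $52,065.
Year 3: ⌊$52,065 × 125%/5⌋ = $13,016. Book value $39,049.
Accumulated through year 3 = $92,560 − $39,049 = $53,511.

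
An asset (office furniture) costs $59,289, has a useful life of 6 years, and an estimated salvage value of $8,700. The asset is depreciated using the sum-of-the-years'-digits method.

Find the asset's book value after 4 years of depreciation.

$15,927

Depreciable base = $59,289 − $8,700 = $50,589.
Sum of the years' digits = 6+5+4+3+2+1 = 21.
Year 1: $50,589 × 6/21 = $14,454. Book value $44,835.
Year 2: $50,589 × 5/21 = $12,045. Book value $32,790.
Year 3: $50,589 × 4/21 = $9,636. Book value $23,154.
Year 4: $50,589 × 3/21 = $7,227. Book value $15,927.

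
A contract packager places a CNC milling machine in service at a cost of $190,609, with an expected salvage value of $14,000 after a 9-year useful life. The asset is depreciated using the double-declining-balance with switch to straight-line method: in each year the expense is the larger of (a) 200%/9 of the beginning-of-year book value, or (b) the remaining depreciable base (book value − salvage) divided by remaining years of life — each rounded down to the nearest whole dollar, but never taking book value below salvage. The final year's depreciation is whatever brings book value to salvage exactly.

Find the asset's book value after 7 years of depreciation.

Depreciable base = $190,609 − $14,000 = $176,609.
Year 1: DB = ⌊$190,609 × 200%/9⌋ = $42,357; SL = ⌊$176,609/9⌋ = $19,623 → take DB $42,357. Book value $148,252.
Year 2: DB = ⌊$148,252 × 200%/9⌋ = $32,944; SL = ⌊$134,252/8⌋ = $16,781 → take DB $32,944. Book value $115,308.
Year 3: DB = ⌊$115,308 × 200%/9⌋ = $25,624; SL = ⌊$101,308/7⌋ = $14,472 → take DB $25,624. Book value $89,684.
Year 4: DB = ⌊$89,684 × 200%/9⌋ = $19,929; SL = ⌊$75,684/6⌋ = $12,614 → take DB $19,929. Book value $69,755.
Year 5: DB = ⌊$69,755 × 200%/9⌋ = $15,501; SL = ⌊$55,755/5⌋ = $11,151 → take DB $15,501. Book value $54,254.
Year 6: DB = ⌊$54,254 × 200%/9⌋ = $12,056; SL = ⌊$40,254/4⌋ = $10,063 → take DB $12,056. Book value $42,198.
Year 7: DB = ⌊$42,198 × 200%/9⌋ = $9,377; SL = ⌊$28,198/3⌋ = $9,399 → take SL $9,399. Book value $32,799.

$32,799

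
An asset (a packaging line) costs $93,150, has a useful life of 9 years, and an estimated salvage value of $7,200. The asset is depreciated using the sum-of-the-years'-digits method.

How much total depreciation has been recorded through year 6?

Depreciable base = $93,150 − $7,200 = $85,950.
Sum of the years' digits = 9+8+7+6+5+4+3+2+1 = 45.
Year 1: $85,950 × 9/45 = $17,190. Book value $75,960.
Year 2: $85,950 × 8/45 = $15,280. Book value $60,680.
Year 3: $85,950 × 7/45 = $13,370. Book value $47,310.
Year 4: $85,950 × 6/45 = $11,460. Book value $35,850.
Year 5: $85,950 × 5/45 = $9,550. Book value $26,300.
Year 6: $85,950 × 4/45 = $7,640. Book value $18,660.
Accumulated through year 6 = $93,150 − $18,660 = $74,490.

$74,490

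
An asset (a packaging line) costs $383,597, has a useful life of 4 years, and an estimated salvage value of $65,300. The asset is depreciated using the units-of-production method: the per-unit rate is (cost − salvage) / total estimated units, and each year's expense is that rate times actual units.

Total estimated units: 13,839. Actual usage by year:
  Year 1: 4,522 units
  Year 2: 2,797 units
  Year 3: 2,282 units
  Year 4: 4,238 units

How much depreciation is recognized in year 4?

Depreciable base = $383,597 − $65,300 = $318,297.
Rate = $318,297 / 13,839 units = $23 per unit.
Year 1: 4,522 × $23 = $104,006. Book value $279,591.
Year 2: 2,797 × $23 = $64,331. Book value $215,260.
Year 3: 2,282 × $23 = $52,486. Book value $162,774.
Year 4: 4,238 × $23 = $97,474. Book value $65,300.

$97,474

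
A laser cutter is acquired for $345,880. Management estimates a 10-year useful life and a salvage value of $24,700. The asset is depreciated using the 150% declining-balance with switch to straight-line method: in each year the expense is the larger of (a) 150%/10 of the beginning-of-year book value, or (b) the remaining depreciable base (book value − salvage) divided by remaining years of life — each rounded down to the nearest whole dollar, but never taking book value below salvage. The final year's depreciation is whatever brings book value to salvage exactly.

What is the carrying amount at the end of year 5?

Depreciable base = $345,880 − $24,700 = $321,180.
Year 1: DB = ⌊$345,880 × 150%/10⌋ = $51,882; SL = ⌊$321,180/10⌋ = $32,118 → take DB $51,882. Book value $293,998.
Year 2: DB = ⌊$293,998 × 150%/10⌋ = $44,099; SL = ⌊$269,298/9⌋ = $29,922 → take DB $44,099. Book value $249,899.
Year 3: DB = ⌊$249,899 × 150%/10⌋ = $37,484; SL = ⌊$225,199/8⌋ = $28,149 → take DB $37,484. Book value $212,415.
Year 4: DB = ⌊$212,415 × 150%/10⌋ = $31,862; SL = ⌊$187,715/7⌋ = $26,816 → take DB $31,862. Book value $180,553.
Year 5: DB = ⌊$180,553 × 150%/10⌋ = $27,082; SL = ⌊$155,853/6⌋ = $25,975 → take DB $27,082. Book value $153,471.

$153,471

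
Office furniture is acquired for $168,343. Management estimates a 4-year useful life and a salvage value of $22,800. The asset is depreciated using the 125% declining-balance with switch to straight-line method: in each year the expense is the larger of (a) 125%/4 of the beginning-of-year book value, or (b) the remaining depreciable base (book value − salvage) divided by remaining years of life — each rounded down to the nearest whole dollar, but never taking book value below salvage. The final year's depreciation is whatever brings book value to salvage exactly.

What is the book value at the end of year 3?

Depreciable base = $168,343 − $22,800 = $145,543.
Year 1: DB = ⌊$168,343 × 125%/4⌋ = $52,607; SL = ⌊$145,543/4⌋ = $36,385 → take DB $52,607. Book value $115,736.
Year 2: DB = ⌊$115,736 × 125%/4⌋ = $36,167; SL = ⌊$92,936/3⌋ = $30,978 → take DB $36,167. Book value $79,569.
Year 3: DB = ⌊$79,569 × 125%/4⌋ = $24,865; SL = ⌊$56,769/2⌋ = $28,384 → take SL $28,384. Book value $51,185.

$51,185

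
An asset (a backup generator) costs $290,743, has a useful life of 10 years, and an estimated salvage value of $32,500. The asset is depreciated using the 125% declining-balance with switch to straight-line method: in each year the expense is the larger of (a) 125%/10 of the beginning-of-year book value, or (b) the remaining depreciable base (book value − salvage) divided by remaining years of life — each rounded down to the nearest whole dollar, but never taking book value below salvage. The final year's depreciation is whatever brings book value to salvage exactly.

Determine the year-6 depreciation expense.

$22,988

Depreciable base = $290,743 − $32,500 = $258,243.
Year 1: DB = ⌊$290,743 × 125%/10⌋ = $36,342; SL = ⌊$258,243/10⌋ = $25,824 → take DB $36,342. Book value $254,401.
Year 2: DB = ⌊$254,401 × 125%/10⌋ = $31,800; SL = ⌊$221,901/9⌋ = $24,655 → take DB $31,800. Book value $222,601.
Year 3: DB = ⌊$222,601 × 125%/10⌋ = $27,825; SL = ⌊$190,101/8⌋ = $23,762 → take DB $27,825. Book value $194,776.
Year 4: DB = ⌊$194,776 × 125%/10⌋ = $24,347; SL = ⌊$162,276/7⌋ = $23,182 → take DB $24,347. Book value $170,429.
Year 5: DB = ⌊$170,429 × 125%/10⌋ = $21,303; SL = ⌊$137,929/6⌋ = $22,988 → take SL $22,988. Book value $147,441.
Year 6: DB = ⌊$147,441 × 125%/10⌋ = $18,430; SL = ⌊$114,941/5⌋ = $22,988 → take SL $22,988. Book value $124,453.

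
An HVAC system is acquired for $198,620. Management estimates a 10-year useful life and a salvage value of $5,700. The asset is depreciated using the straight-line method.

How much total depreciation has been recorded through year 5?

Depreciable base = $198,620 − $5,700 = $192,920.
Annual expense = $192,920 / 10 = $19,292.
End of year 1: book value $179,328.
End of year 2: book value $160,036.
End of year 3: book value $140,744.
End of year 4: book value $121,452.
End of year 5: book value $102,160.
Accumulated through year 5 = $198,620 − $102,160 = $96,460.

$96,460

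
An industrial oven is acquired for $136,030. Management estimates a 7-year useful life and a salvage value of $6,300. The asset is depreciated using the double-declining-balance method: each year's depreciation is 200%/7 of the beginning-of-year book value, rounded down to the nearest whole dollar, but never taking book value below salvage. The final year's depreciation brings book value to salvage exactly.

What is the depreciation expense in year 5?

Depreciable base = $136,030 − $6,300 = $129,730.
Year 1: ⌊$136,030 × 200%/7⌋ = $38,865. Book value $97,165.
Year 2: ⌊$97,165 × 200%/7⌋ = $27,761. Book value $69,404.
Year 3: ⌊$69,404 × 200%/7⌋ = $19,829. Book value $49,575.
Year 4: ⌊$49,575 × 200%/7⌋ = $14,164. Book value $35,411.
Year 5: ⌊$35,411 × 200%/7⌋ = $10,117. Book value $25,294.

$10,117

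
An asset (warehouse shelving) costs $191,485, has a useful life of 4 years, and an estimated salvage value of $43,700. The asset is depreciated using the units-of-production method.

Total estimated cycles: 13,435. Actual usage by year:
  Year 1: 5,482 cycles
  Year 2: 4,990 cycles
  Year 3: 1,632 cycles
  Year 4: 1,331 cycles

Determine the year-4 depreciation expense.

$14,641

Depreciable base = $191,485 − $43,700 = $147,785.
Rate = $147,785 / 13,435 cycles = $11 per cycle.
Year 1: 5,482 × $11 = $60,302. Book value $131,183.
Year 2: 4,990 × $11 = $54,890. Book value $76,293.
Year 3: 1,632 × $11 = $17,952. Book value $58,341.
Year 4: 1,331 × $11 = $14,641. Book value $43,700.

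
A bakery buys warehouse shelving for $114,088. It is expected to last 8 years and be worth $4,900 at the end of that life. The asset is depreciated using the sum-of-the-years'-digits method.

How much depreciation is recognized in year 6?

Depreciable base = $114,088 − $4,900 = $109,188.
Sum of the years' digits = 8+7+6+5+4+3+2+1 = 36.
Year 1: $109,188 × 8/36 = $24,264. Book value $89,824.
Year 2: $109,188 × 7/36 = $21,231. Book value $68,593.
Year 3: $109,188 × 6/36 = $18,198. Book value $50,395.
Year 4: $109,188 × 5/36 = $15,165. Book value $35,230.
Year 5: $109,188 × 4/36 = $12,132. Book value $23,098.
Year 6: $109,188 × 3/36 = $9,099. Book value $13,999.

$9,099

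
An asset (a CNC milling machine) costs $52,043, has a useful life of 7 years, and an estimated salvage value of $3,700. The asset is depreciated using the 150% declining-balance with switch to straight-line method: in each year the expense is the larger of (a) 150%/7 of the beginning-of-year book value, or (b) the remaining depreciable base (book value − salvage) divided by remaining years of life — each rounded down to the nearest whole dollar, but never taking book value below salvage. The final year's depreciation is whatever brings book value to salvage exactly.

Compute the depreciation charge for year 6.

$5,379

Depreciable base = $52,043 − $3,700 = $48,343.
Year 1: DB = ⌊$52,043 × 150%/7⌋ = $11,152; SL = ⌊$48,343/7⌋ = $6,906 → take DB $11,152. Book value $40,891.
Year 2: DB = ⌊$40,891 × 150%/7⌋ = $8,762; SL = ⌊$37,191/6⌋ = $6,198 → take DB $8,762. Book value $32,129.
Year 3: DB = ⌊$32,129 × 150%/7⌋ = $6,884; SL = ⌊$28,429/5⌋ = $5,685 → take DB $6,884. Book value $25,245.
Year 4: DB = ⌊$25,245 × 150%/7⌋ = $5,409; SL = ⌊$21,545/4⌋ = $5,386 → take DB $5,409. Book value $19,836.
Year 5: DB = ⌊$19,836 × 150%/7⌋ = $4,250; SL = ⌊$16,136/3⌋ = $5,378 → take SL $5,378. Book value $14,458.
Year 6: DB = ⌊$14,458 × 150%/7⌋ = $3,098; SL = ⌊$10,758/2⌋ = $5,379 → take SL $5,379. Book value $9,079.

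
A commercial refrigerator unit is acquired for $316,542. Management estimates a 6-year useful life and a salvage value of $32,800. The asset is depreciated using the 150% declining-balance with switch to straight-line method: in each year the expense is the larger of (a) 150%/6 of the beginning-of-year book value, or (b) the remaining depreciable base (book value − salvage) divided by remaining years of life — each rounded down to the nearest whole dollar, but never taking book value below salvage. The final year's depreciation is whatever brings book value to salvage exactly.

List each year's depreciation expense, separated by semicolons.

$79,135; $59,351; $44,514; $33,580; $33,581; $33,581

Depreciable base = $316,542 − $32,800 = $283,742.
Year 1: DB = ⌊$316,542 × 150%/6⌋ = $79,135; SL = ⌊$283,742/6⌋ = $47,290 → take DB $79,135. Book value $237,407.
Year 2: DB = ⌊$237,407 × 150%/6⌋ = $59,351; SL = ⌊$204,607/5⌋ = $40,921 → take DB $59,351. Book value $178,056.
Year 3: DB = ⌊$178,056 × 150%/6⌋ = $44,514; SL = ⌊$145,256/4⌋ = $36,314 → take DB $44,514. Book value $133,542.
Year 4: DB = ⌊$133,542 × 150%/6⌋ = $33,385; SL = ⌊$100,742/3⌋ = $33,580 → take SL $33,580. Book value $99,962.
Year 5: DB = ⌊$99,962 × 150%/6⌋ = $24,990; SL = ⌊$67,162/2⌋ = $33,581 → take SL $33,581. Book value $66,381.
Year 6 (final): $66,381 − $32,800 = $33,581. Book value $32,800.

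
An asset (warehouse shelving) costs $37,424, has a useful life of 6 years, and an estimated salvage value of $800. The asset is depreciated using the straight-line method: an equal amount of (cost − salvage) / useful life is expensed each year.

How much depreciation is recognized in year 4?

Depreciable base = $37,424 − $800 = $36,624.
Annual expense = $36,624 / 6 = $6,104.

$6,104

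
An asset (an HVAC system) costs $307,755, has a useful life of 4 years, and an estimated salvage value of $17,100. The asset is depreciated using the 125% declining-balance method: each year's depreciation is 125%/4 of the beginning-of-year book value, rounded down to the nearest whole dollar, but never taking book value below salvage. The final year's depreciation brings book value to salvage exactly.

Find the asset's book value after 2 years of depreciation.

$145,463

Depreciable base = $307,755 − $17,100 = $290,655.
Year 1: ⌊$307,755 × 125%/4⌋ = $96,173. Book value $211,582.
Year 2: ⌊$211,582 × 125%/4⌋ = $66,119. Book value $145,463.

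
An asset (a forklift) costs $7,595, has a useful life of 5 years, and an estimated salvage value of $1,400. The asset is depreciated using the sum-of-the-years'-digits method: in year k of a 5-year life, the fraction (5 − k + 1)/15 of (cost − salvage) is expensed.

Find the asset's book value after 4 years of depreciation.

Depreciable base = $7,595 − $1,400 = $6,195.
Sum of the years' digits = 5+4+3+2+1 = 15.
Year 1: $6,195 × 5/15 = $2,065. Book value $5,530.
Year 2: $6,195 × 4/15 = $1,652. Book value $3,878.
Year 3: $6,195 × 3/15 = $1,239. Book value $2,639.
Year 4: $6,195 × 2/15 = $826. Book value $1,813.

$1,813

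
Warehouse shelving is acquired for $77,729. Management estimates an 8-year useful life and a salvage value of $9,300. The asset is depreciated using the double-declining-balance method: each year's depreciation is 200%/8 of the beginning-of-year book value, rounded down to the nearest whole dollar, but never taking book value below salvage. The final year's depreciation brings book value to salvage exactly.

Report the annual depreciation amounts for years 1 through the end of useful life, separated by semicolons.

$19,432; $14,574; $10,930; $8,198; $6,148; $4,611; $3,459; $1,077

Depreciable base = $77,729 − $9,300 = $68,429.
Year 1: ⌊$77,729 × 200%/8⌋ = $19,432. Book value $58,297.
Year 2: ⌊$58,297 × 200%/8⌋ = $14,574. Book value $43,723.
Year 3: ⌊$43,723 × 200%/8⌋ = $10,930. Book value $32,793.
Year 4: ⌊$32,793 × 200%/8⌋ = $8,198. Book value $24,595.
Year 5: ⌊$24,595 × 200%/8⌋ = $6,148. Book value $18,447.
Year 6: ⌊$18,447 × 200%/8⌋ = $4,611. Book value $13,836.
Year 7: ⌊$13,836 × 200%/8⌋ = $3,459. Book value $10,377.
Year 8 (final): $10,377 − $9,300 = $1,077. Book value $9,300.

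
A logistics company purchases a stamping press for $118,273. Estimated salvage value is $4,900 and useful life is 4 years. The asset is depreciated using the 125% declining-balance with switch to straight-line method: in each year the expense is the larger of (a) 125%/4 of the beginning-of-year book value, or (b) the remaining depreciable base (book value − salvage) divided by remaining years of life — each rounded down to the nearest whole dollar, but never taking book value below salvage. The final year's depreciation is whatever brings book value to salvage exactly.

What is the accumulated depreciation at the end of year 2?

$62,431

Depreciable base = $118,273 − $4,900 = $113,373.
Year 1: DB = ⌊$118,273 × 125%/4⌋ = $36,960; SL = ⌊$113,373/4⌋ = $28,343 → take DB $36,960. Book value $81,313.
Year 2: DB = ⌊$81,313 × 125%/4⌋ = $25,410; SL = ⌊$76,413/3⌋ = $25,471 → take SL $25,471. Book value $55,842.
Accumulated through year 2 = $118,273 − $55,842 = $62,431.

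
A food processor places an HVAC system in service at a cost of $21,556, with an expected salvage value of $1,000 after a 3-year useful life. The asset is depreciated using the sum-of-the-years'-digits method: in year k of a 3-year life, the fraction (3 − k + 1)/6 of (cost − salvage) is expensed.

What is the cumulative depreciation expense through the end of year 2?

$17,130

Depreciable base = $21,556 − $1,000 = $20,556.
Sum of the years' digits = 3+2+1 = 6.
Year 1: $20,556 × 3/6 = $10,278. Book value $11,278.
Year 2: $20,556 × 2/6 = $6,852. Book value $4,426.
Accumulated through year 2 = $21,556 − $4,426 = $17,130.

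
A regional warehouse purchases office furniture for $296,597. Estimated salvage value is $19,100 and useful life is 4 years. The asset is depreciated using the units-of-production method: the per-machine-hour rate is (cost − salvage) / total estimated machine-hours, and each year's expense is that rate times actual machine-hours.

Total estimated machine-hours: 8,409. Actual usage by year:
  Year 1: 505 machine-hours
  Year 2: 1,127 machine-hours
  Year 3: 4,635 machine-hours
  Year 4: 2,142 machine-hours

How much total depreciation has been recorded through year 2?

Depreciable base = $296,597 − $19,100 = $277,497.
Rate = $277,497 / 8,409 machine-hours = $33 per machine-hour.
Year 1: 505 × $33 = $16,665. Book value $279,932.
Year 2: 1,127 × $33 = $37,191. Book value $242,741.
Accumulated through year 2 = $296,597 − $242,741 = $53,856.

$53,856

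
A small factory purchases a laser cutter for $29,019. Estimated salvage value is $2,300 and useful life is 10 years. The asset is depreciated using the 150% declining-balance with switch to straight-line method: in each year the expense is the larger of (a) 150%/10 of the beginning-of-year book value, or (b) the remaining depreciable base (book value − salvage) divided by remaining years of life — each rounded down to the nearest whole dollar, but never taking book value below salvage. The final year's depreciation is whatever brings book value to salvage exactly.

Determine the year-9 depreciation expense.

Depreciable base = $29,019 − $2,300 = $26,719.
Year 1: DB = ⌊$29,019 × 150%/10⌋ = $4,352; SL = ⌊$26,719/10⌋ = $2,671 → take DB $4,352. Book value $24,667.
Year 2: DB = ⌊$24,667 × 150%/10⌋ = $3,700; SL = ⌊$22,367/9⌋ = $2,485 → take DB $3,700. Book value $20,967.
Year 3: DB = ⌊$20,967 × 150%/10⌋ = $3,145; SL = ⌊$18,667/8⌋ = $2,333 → take DB $3,145. Book value $17,822.
Year 4: DB = ⌊$17,822 × 150%/10⌋ = $2,673; SL = ⌊$15,522/7⌋ = $2,217 → take DB $2,673. Book value $15,149.
Year 5: DB = ⌊$15,149 × 150%/10⌋ = $2,272; SL = ⌊$12,849/6⌋ = $2,141 → take DB $2,272. Book value $12,877.
Year 6: DB = ⌊$12,877 × 150%/10⌋ = $1,931; SL = ⌊$10,577/5⌋ = $2,115 → take SL $2,115. Book value $10,762.
Year 7: DB = ⌊$10,762 × 150%/10⌋ = $1,614; SL = ⌊$8,462/4⌋ = $2,115 → take SL $2,115. Book value $8,647.
Year 8: DB = ⌊$8,647 × 150%/10⌋ = $1,297; SL = ⌊$6,347/3⌋ = $2,115 → take SL $2,115. Book value $6,532.
Year 9: DB = ⌊$6,532 × 150%/10⌋ = $979; SL = ⌊$4,232/2⌋ = $2,116 → take SL $2,116. Book value $4,416.

$2,116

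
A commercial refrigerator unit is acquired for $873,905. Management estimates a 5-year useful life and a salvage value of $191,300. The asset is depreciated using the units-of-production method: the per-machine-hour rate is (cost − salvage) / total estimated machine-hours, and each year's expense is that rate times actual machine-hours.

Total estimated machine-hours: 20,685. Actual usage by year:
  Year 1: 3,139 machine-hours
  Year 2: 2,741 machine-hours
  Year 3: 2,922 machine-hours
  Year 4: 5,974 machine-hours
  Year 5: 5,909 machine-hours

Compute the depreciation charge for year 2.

$90,453

Depreciable base = $873,905 − $191,300 = $682,605.
Rate = $682,605 / 20,685 machine-hours = $33 per machine-hour.
Year 1: 3,139 × $33 = $103,587. Book value $770,318.
Year 2: 2,741 × $33 = $90,453. Book value $679,865.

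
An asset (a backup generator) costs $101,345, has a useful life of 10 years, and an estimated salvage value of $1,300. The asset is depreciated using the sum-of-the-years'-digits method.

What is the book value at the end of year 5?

$28,585

Depreciable base = $101,345 − $1,300 = $100,045.
Sum of the years' digits = 10+9+8+7+6+5+4+3+2+1 = 55.
Year 1: $100,045 × 10/55 = $18,190. Book value $83,155.
Year 2: $100,045 × 9/55 = $16,371. Book value $66,784.
Year 3: $100,045 × 8/55 = $14,552. Book value $52,232.
Year 4: $100,045 × 7/55 = $12,733. Book value $39,499.
Year 5: $100,045 × 6/55 = $10,914. Book value $28,585.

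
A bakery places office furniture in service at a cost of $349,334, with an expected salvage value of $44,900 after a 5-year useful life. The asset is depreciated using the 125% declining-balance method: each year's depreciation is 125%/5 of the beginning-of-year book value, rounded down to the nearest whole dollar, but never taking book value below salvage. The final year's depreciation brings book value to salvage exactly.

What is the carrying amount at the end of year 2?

Depreciable base = $349,334 − $44,900 = $304,434.
Year 1: ⌊$349,334 × 125%/5⌋ = $87,333. Book value $262,001.
Year 2: ⌊$262,001 × 125%/5⌋ = $65,500. Book value $196,501.

$196,501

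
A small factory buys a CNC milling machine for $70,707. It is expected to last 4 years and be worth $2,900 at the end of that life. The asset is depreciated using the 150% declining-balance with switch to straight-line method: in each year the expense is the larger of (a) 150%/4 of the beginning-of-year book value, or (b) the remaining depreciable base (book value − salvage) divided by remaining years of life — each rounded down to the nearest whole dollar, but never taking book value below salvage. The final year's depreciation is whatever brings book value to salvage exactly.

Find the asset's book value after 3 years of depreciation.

$15,260

Depreciable base = $70,707 − $2,900 = $67,807.
Year 1: DB = ⌊$70,707 × 150%/4⌋ = $26,515; SL = ⌊$67,807/4⌋ = $16,951 → take DB $26,515. Book value $44,192.
Year 2: DB = ⌊$44,192 × 150%/4⌋ = $16,572; SL = ⌊$41,292/3⌋ = $13,764 → take DB $16,572. Book value $27,620.
Year 3: DB = ⌊$27,620 × 150%/4⌋ = $10,357; SL = ⌊$24,720/2⌋ = $12,360 → take SL $12,360. Book value $15,260.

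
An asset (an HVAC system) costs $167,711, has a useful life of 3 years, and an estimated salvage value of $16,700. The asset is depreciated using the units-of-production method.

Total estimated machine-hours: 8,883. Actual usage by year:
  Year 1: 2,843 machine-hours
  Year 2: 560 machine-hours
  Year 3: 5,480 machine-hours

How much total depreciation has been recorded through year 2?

Depreciable base = $167,711 − $16,700 = $151,011.
Rate = $151,011 / 8,883 machine-hours = $17 per machine-hour.
Year 1: 2,843 × $17 = $48,331. Book value $119,380.
Year 2: 560 × $17 = $9,520. Book value $109,860.
Accumulated through year 2 = $167,711 − $109,860 = $57,851.

$57,851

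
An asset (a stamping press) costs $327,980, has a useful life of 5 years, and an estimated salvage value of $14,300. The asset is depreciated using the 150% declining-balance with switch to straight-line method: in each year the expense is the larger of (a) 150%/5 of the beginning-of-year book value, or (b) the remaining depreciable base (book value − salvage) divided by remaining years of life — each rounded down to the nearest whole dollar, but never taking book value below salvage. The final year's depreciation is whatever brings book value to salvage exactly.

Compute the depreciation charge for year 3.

Depreciable base = $327,980 − $14,300 = $313,680.
Year 1: DB = ⌊$327,980 × 150%/5⌋ = $98,394; SL = ⌊$313,680/5⌋ = $62,736 → take DB $98,394. Book value $229,586.
Year 2: DB = ⌊$229,586 × 150%/5⌋ = $68,875; SL = ⌊$215,286/4⌋ = $53,821 → take DB $68,875. Book value $160,711.
Year 3: DB = ⌊$160,711 × 150%/5⌋ = $48,213; SL = ⌊$146,411/3⌋ = $48,803 → take SL $48,803. Book value $111,908.

$48,803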